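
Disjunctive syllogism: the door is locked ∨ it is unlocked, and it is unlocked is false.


Disjunctive syllogism: from (P ∨ Q) and ¬P, infer Q.
One disjunct, 'it is unlocked', is ruled out; the other must hold.

the door is locked


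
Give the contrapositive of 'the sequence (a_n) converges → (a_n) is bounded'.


The contrapositive of (P → Q) is (¬Q → ¬P); it is logically equivalent to the original.
Here P = 'the sequence (a_n) converges' and Q = '(a_n) is bounded'.

If not ((a_n) is bounded), then not (the sequence (a_n) converges).


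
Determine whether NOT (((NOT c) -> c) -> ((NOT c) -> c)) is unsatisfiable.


Truth table over {c}:
c | φ
-----
F | F
T | F
Every row is false.

Yes, it is a contradiction.


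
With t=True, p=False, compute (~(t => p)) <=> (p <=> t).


Substitute t=True, p=False:
t => p = True => False = False
~(t => p) = True
p <=> t = False <=> True = False
(~(t => p)) <=> (p <=> t) = True <=> False = False

False


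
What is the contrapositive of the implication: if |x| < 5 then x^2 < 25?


The contrapositive of (P → Q) is (¬Q → ¬P); it is logically equivalent to the original.
Here P = '|x| < 5' and Q = 'x^2 < 25'.

If not (x^2 < 25), then not (|x| < 5).


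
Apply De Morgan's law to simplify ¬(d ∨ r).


De Morgan: the negation of a disjunction is the conjunction of the negations.
Distribute ¬ across ∨, flipping it to ∧, and negate each literal.

(¬d) ∧ (¬r)


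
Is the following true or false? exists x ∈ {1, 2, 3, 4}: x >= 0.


Evaluate the predicate on each element: 1:True, 2:True, 3:True, 4:True.
Witness x = 1 satisfies the predicate.

True


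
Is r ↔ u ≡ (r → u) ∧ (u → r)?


Compare truth tables:
r | u | φ | ψ
-------------
F | F | T | T
T | F | F | F
F | T | F | F
T | T | T | T
The columns φ and ψ agree on every row.

Yes, they are logically equivalent.


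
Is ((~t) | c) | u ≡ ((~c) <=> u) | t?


Compare truth tables:
c | t | u | φ | ψ
-----------------
False | False | False | True | False
True | False | False | True | True
False | True | False | False | True
True | True | False | True | True
False | False | True | True | True
True | False | True | True | False
False | True | True | True | True
True | True | True | True | True
They differ at row 1 (c=False, t=False, u=False): φ=True but ψ=False.

No, they are not logically equivalent.


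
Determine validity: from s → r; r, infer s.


This is affirming the consequent (fallacy). There exist truth assignments where the premises are all true but the conclusion is false.

Invalid.


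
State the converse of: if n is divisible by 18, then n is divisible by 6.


The converse of (P → Q) is (Q → P). It is not in general equivalent to the original.
Here P = 'n is divisible by 18' and Q = 'n is divisible by 6'.

If n is divisible by 6, then n is divisible by 18.


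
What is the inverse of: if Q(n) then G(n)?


The inverse of (P → Q) is (¬P → ¬Q). It is equivalent to the converse, not to the original.
Here P = 'Q(n)' and Q = 'G(n)'.

If not (Q(n)), then not (G(n)).


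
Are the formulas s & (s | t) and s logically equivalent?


Compare truth tables:
s | t | φ | ψ
-------------
False | False | False | False
True | False | True | True
False | True | False | False
True | True | True | True
The columns φ and ψ agree on every row.

Yes, they are logically equivalent.


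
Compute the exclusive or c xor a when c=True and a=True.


Exclusive or is true when exactly one operand is true.
Substitute: c=True, a=True.
True xor True evaluates to False.

False


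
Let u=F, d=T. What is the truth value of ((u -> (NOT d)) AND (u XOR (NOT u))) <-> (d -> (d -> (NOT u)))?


Substitute u=F, d=T:
NOT d = F
u -> (NOT d) = F -> F = T
NOT u = T
u XOR (NOT u) = F XOR T = T
(u -> (NOT d)) AND (u XOR (NOT u)) = T AND T = T
NOT u = T
d -> (NOT u) = T -> T = T
d -> (d -> (NOT u)) = T -> T = T
((u -> (NOT d)) AND (u XOR (NOT u))) <-> (d -> (d -> (NOT u))) = T <-> T = T

T


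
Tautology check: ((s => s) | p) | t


Build the truth table over {p, s, t}:
p | s | t | φ
-------------
False | False | False | True
True | False | False | True
False | True | False | True
True | True | False | True
False | False | True | True
True | False | True | True
False | True | True | True
True | True | True | True
Every row evaluates to true.

Yes, it is a tautology.


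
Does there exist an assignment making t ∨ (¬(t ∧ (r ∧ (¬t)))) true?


Search for a satisfying assignment over {r, t}.
Try r=F, t=F: the formula evaluates to T.
A satisfying assignment exists.

Satisfiable.


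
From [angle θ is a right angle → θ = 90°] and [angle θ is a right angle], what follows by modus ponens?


Modus ponens: from (P → Q) and P, infer Q.
P = 'angle θ is a right angle' is asserted, and P → Q holds, so Q follows.

θ = 90°.


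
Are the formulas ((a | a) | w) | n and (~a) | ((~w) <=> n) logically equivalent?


Compare truth tables:
a | n | w | φ | ψ
-----------------
False | False | False | False | True
True | False | False | True | False
False | True | False | True | True
True | True | False | True | True
False | False | True | True | True
True | False | True | True | True
False | True | True | True | True
True | True | True | True | False
They differ at row 1 (a=False, n=False, w=False): φ=False but ψ=True.

No, they are not logically equivalent.


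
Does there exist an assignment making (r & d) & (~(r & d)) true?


Check all 4 assignments over {d, r}:
d | r | φ
---------
False | False | False
True | False | False
False | True | False
True | True | False
No assignment makes the formula true.

Unsatisfiable.


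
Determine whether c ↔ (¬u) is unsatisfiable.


Truth table over {c, u}:
c | u | φ
---------
F | F | F
T | F | T
F | T | T
T | T | F
Satisfying assignment at row 2: c=T, u=F gives T.

No, it is not a contradiction.


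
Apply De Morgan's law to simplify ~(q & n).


De Morgan: the negation of a conjunction is the disjunction of the negations.
Distribute ~ across &, flipping it to |, and negate each literal.

(~q) | (~n)


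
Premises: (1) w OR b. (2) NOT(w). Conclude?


Disjunctive syllogism: from (P ∨ Q) and ¬P, infer Q.
One disjunct, 'w', is ruled out; the other must hold.

b


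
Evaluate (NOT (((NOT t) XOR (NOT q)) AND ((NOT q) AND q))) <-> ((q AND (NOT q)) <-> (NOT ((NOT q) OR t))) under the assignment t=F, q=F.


Substitute t=F, q=F:
… (earlier sub-steps elided)
(NOT q) AND q = T AND F = F
((NOT t) XOR (NOT q)) AND ((NOT q) AND q) = F AND F = F
NOT (((NOT t) XOR (NOT q)) AND ((NOT q) AND q)) = T
NOT q = T
q AND (NOT q) = F AND T = F
NOT q = T
(NOT q) OR t = T OR F = T
NOT ((NOT q) OR t) = F
(q AND (NOT q)) <-> (NOT ((NOT q) OR t)) = F <-> F = T
(NOT (((NOT t) XOR (NOT q)) AND ((NOT q) AND q))) <-> ((q AND (NOT q)) <-> (NOT ((NOT q) OR t))) = T <-> T = T

T


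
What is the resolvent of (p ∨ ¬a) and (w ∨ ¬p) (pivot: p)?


The clauses contain complementary literals p and ¬p.
Resolution eliminates this pair and disjoins the remaining literals (merging duplicates).

(¬a ∨ w)


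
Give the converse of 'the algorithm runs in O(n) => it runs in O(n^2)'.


The converse of (P → Q) is (Q → P). It is not in general equivalent to the original.
Here P = 'the algorithm runs in O(n)' and Q = 'it runs in O(n^2)'.

If it runs in O(n^2), then the algorithm runs in O(n).


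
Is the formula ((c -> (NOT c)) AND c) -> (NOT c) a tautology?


Build the truth table over {c}:
c | φ
-----
F | T
T | T
Every row evaluates to true.

Yes, it is a tautology.


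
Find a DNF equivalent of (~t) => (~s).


Step 1: Rewrite (¬t) → (¬s) as ¬(¬t) ∨ (¬s).
Step 2: Eliminate any double negations (¬¬X = X).

t | (~s)


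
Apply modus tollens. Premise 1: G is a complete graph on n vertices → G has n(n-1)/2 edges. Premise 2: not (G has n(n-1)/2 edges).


Modus tollens: from (P → Q) and ¬Q, infer ¬P.
Q = 'G has n(n-1)/2 edges' is denied; since P → Q, P must also fail.

Not (G is a complete graph on n vertices).


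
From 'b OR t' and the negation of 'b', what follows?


Disjunctive syllogism: from (P ∨ Q) and ¬P, infer Q.
One disjunct, 'b', is ruled out; the other must hold.

t


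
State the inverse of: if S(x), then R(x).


The inverse of (P → Q) is (¬P → ¬Q). It is equivalent to the converse, not to the original.
Here P = 'S(x)' and Q = 'R(x)'.

If not (S(x)), then not (R(x)).


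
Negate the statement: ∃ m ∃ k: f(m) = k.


Negation flips each quantifier (∀↔∃) and negates the inner predicate.
¬(∃ m ∃ k: φ) = ∀ m ∀ k: ¬φ.

∀ m ∀ k: ¬(f(m) = k)


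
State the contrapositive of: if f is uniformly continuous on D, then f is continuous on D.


The contrapositive of (P → Q) is (¬Q → ¬P); it is logically equivalent to the original.
Here P = 'f is uniformly continuous on D' and Q = 'f is continuous on D'.

If not (f is continuous on D), then not (f is uniformly continuous on D).


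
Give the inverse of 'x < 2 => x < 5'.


The inverse of (P → Q) is (¬P → ¬Q). It is equivalent to the converse, not to the original.
Here P = 'x < 2' and Q = 'x < 5'.

If not (x < 2), then not (x < 5).


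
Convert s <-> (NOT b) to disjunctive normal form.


Step 1: s ↔ (¬b) is true exactly when both agree: (s ∧ (¬b)) ∨ (¬s ∧ ¬(¬b)).
Step 2: Eliminate any double negations (¬¬X = X).

(s AND (NOT b)) OR ((NOT s) AND b)


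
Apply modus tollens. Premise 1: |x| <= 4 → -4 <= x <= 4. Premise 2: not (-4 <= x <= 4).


Modus tollens: from (P → Q) and ¬Q, infer ¬P.
Q = '-4 <= x <= 4' is denied; since P → Q, P must also fail.

Not (|x| <= 4).


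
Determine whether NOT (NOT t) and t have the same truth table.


Compare truth tables:
t | φ | ψ
---------
F | F | F
T | T | T
The columns φ and ψ agree on every row.

Yes, they are logically equivalent.


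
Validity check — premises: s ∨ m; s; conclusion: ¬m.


This is affirming a disjunct (fallacy). There exist truth assignments where the premises are all true but the conclusion is false.

Invalid.


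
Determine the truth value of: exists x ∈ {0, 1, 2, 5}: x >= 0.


Evaluate the predicate on each element: 0:True, 1:True, 2:True, 5:True.
Witness x = 0 satisfies the predicate.

True


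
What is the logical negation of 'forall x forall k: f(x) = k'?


Negation flips each quantifier (∀↔∃) and negates the inner predicate.
¬(forall x forall k: φ) = exists x exists k: ¬φ.

exists x exists k: ~(f(x) = k)


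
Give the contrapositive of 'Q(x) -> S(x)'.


The contrapositive of (P → Q) is (¬Q → ¬P); it is logically equivalent to the original.
Here P = 'Q(x)' and Q = 'S(x)'.

If not (S(x)), then not (Q(x)).


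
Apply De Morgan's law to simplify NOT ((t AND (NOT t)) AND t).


De Morgan: the negation of a conjunction is the disjunction of the negations.
Distribute NOT across AND, flipping it to OR, and negate each literal.

((NOT t) OR t) OR (NOT t)


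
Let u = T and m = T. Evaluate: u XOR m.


Exclusive or is true when exactly one operand is true.
Substitute: u=T, m=T.
T XOR T evaluates to F.

F


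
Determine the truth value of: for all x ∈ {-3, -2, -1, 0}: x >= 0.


Evaluate the predicate on each element: -3:F, -2:F, -1:F, 0:T.
Counterexample x = -3 fails the predicate.

F


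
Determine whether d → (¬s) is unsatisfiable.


Truth table over {d, s}:
d | s | φ
---------
F | F | T
T | F | T
F | T | T
T | T | F
Satisfying assignment at row 1: d=F, s=F gives T.

No, it is not a contradiction.


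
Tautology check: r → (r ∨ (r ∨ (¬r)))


Build the truth table over {r}:
r | φ
-----
F | T
T | T
Every row evaluates to true.

Yes, it is a tautology.


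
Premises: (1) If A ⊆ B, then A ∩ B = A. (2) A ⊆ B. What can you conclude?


Modus ponens: from (P → Q) and P, infer Q.
P = 'A ⊆ B' is asserted, and P → Q holds, so Q follows.

A ∩ B = A.


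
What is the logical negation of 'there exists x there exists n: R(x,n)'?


Negation flips each quantifier (∀↔∃) and negates the inner predicate.
¬(there exists x there exists n: φ) = for all x for all n: ¬φ.

for all x for all n: NOT(R(x,n))


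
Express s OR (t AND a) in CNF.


Step 1: Distribute ∨ over ∧: s ∨ (t ∧ a) = (s ∨ t) ∧ (s ∨ a).

(s OR t) AND (s OR a)


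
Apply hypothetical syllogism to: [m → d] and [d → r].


Hypothetical syllogism: from (P → Q) and (Q → R), infer (P → R).
Chain the two implications through the shared middle term 'd'.

m → r


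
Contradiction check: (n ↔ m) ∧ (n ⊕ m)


Truth table over {m, n}:
m | n | φ
---------
F | F | F
T | F | F
F | T | F
T | T | F
Every row is false.

Yes, it is a contradiction.


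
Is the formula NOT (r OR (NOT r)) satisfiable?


Check all 2 assignments over {r}:
r | φ
-----
F | F
T | F
No assignment makes the formula true.

Unsatisfiable.


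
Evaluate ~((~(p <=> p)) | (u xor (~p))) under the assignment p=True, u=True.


Substitute p=True, u=True:
p <=> p = True <=> True = True
~(p <=> p) = False
~p = False
u xor (~p) = True xor False = True
(~(p <=> p)) | (u xor (~p)) = False | True = True
~((~(p <=> p)) | (u xor (~p))) = False

False


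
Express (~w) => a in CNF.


Step 1: Rewrite (¬w) → a as ¬(¬w) ∨ a.
Step 2: Eliminate any double negations (¬¬X = X).

w | a


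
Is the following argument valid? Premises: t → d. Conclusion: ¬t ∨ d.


This matches the form of material implication: the conclusion follows in every model of the premises.

Valid.


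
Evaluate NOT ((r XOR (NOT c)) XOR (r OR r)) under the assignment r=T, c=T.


Substitute r=T, c=T:
NOT c = F
r XOR (NOT c) = T XOR F = T
r OR r = T OR T = T
(r XOR (NOT c)) XOR (r OR r) = T XOR T = F
NOT ((r XOR (NOT c)) XOR (r OR r)) = T

T


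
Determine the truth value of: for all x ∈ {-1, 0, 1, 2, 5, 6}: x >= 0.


Evaluate the predicate on each element: -1:F, 0:T, 1:T, 2:T, 5:T, 6:T.
Counterexample x = -1 fails the predicate.

F


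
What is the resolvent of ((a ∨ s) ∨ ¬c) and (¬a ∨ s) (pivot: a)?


The clauses contain complementary literals a and ¬a.
Resolution eliminates this pair and disjoins the remaining literals (merging duplicates).

(s ∨ ¬c)


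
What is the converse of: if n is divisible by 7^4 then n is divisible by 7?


The converse of (P → Q) is (Q → P). It is not in general equivalent to the original.
Here P = 'n is divisible by 7^4' and Q = 'n is divisible by 7'.

If n is divisible by 7, then n is divisible by 7^4.


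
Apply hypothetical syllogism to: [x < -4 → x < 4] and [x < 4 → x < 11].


Hypothetical syllogism: from (P → Q) and (Q → R), infer (P → R).
Chain the two implications through the shared middle term 'x < 4'.

x < -4 → x < 11


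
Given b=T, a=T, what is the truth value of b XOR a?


Exclusive or is true when exactly one operand is true.
Substitute: b=T, a=T.
T XOR T evaluates to F.

F


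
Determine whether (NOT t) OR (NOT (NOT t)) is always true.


Build the truth table over {t}:
t | φ
-----
F | T
T | T
Every row evaluates to true.

Yes, it is a tautology.


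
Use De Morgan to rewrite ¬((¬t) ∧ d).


De Morgan: the negation of a conjunction is the disjunction of the negations.
Distribute ¬ across ∧, flipping it to ∨, and negate each literal.

t ∨ (¬d)


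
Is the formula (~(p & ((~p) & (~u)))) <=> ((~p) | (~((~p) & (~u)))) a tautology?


Build the truth table over {p, u}:
p | u | φ
---------
False | False | True
True | False | True
False | True | True
True | True | True
Every row evaluates to true.

Yes, it is a tautology.


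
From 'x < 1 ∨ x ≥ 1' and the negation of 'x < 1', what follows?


Disjunctive syllogism: from (P ∨ Q) and ¬P, infer Q.
One disjunct, 'x < 1', is ruled out; the other must hold.

x ≥ 1


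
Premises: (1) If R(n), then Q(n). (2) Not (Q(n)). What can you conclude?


Modus tollens: from (P → Q) and ¬Q, infer ¬P.
Q = 'Q(n)' is denied; since P → Q, P must also fail.

Not (R(n)).


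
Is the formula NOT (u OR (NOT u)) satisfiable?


Check all 2 assignments over {u}:
u | φ
-----
F | F
T | F
No assignment makes the formula true.

Unsatisfiable.


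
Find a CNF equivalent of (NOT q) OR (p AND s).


Step 1: Distribute ∨ over ∧: (¬q) ∨ (p ∧ s) = ((¬q) ∨ p) ∧ ((¬q) ∨ s).

((NOT q) OR p) AND ((NOT q) OR s)


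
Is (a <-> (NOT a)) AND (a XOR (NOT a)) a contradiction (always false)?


Truth table over {a}:
a | φ
-----
F | F
T | F
Every row is false.

Yes, it is a contradiction.


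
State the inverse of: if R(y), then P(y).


The inverse of (P → Q) is (¬P → ¬Q). It is equivalent to the converse, not to the original.
Here P = 'R(y)' and Q = 'P(y)'.

If not (R(y)), then not (P(y)).


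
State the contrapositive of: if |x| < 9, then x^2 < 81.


The contrapositive of (P → Q) is (¬Q → ¬P); it is logically equivalent to the original.
Here P = '|x| < 9' and Q = 'x^2 < 81'.

If not (x^2 < 81), then not (|x| < 9).


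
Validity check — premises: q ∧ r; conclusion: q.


This matches the form of conjunction elimination: the conclusion follows in every model of the premises.

Valid.


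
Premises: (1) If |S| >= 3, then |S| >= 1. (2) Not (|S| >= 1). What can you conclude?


Modus tollens: from (P → Q) and ¬Q, infer ¬P.
Q = '|S| >= 1' is denied; since P → Q, P must also fail.

Not (|S| >= 3).


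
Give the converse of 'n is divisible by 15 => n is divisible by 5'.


The converse of (P → Q) is (Q → P). It is not in general equivalent to the original.
Here P = 'n is divisible by 15' and Q = 'n is divisible by 5'.

If n is divisible by 5, then n is divisible by 15.


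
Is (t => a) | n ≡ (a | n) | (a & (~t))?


Compare truth tables:
a | n | t | φ | ψ
-----------------
False | False | False | True | False
True | False | False | True | True
False | True | False | True | True
True | True | False | True | True
False | False | True | False | False
True | False | True | True | True
False | True | True | True | True
True | True | True | True | True
They differ at row 1 (a=False, n=False, t=False): φ=True but ψ=False.

No, they are not logically equivalent.


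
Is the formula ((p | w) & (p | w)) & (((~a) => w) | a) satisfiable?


Search for a satisfying assignment over {a, p, w}.
Try a=True, p=True, w=False: the formula evaluates to True.
A satisfying assignment exists.

Satisfiable.


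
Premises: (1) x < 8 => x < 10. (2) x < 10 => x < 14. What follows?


Hypothetical syllogism: from (P → Q) and (Q → R), infer (P → R).
Chain the two implications through the shared middle term 'x < 10'.

x < 8 => x < 14


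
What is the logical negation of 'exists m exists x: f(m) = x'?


Negation flips each quantifier (∀↔∃) and negates the inner predicate.
¬(exists m exists x: φ) = forall m forall x: ¬φ.

forall m forall x: ~(f(m) = x)


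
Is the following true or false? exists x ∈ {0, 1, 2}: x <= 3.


Evaluate the predicate on each element: 0:True, 1:True, 2:True.
Witness x = 0 satisfies the predicate.

True


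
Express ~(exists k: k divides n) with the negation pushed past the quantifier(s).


¬(forall x: φ) = exists x: ¬φ, and ¬(exists x: φ) = forall x: ¬φ.
Apply to the existential statement.

forall k: ~(k divides n)


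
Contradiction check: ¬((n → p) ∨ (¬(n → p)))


Truth table over {n, p}:
n | p | φ
---------
F | F | F
T | F | F
F | T | F
T | T | F
Every row is false.

Yes, it is a contradiction.


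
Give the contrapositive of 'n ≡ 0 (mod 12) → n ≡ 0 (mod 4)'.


The contrapositive of (P → Q) is (¬Q → ¬P); it is logically equivalent to the original.
Here P = 'n ≡ 0 (mod 12)' and Q = 'n ≡ 0 (mod 4)'.

If not (n ≡ 0 (mod 4)), then not (n ≡ 0 (mod 12)).


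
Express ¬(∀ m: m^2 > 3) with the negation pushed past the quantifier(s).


¬(∀ x: φ) = ∃ x: ¬φ, and ¬(∃ x: φ) = ∀ x: ¬φ.
Apply to the universal statement.

∃ m: ¬(m^2 > 3)


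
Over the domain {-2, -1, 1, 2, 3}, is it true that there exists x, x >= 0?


Evaluate the predicate on each element: -2:F, -1:F, 1:T, 2:T, 3:T.
Witness x = 1 satisfies the predicate.

T


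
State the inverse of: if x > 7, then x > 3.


The inverse of (P → Q) is (¬P → ¬Q). It is equivalent to the converse, not to the original.
Here P = 'x > 7' and Q = 'x > 3'.

If not (x > 7), then not (x > 3).


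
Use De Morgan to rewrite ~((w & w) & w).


De Morgan: the negation of a conjunction is the disjunction of the negations.
Distribute ~ across &, flipping it to |, and negate each literal.

((~w) | (~w)) | (~w)


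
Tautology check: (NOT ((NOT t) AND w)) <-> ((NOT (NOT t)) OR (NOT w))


Build the truth table over {t, w}:
t | w | φ
---------
F | F | T
T | F | T
F | T | T
T | T | T
Every row evaluates to true.

Yes, it is a tautology.


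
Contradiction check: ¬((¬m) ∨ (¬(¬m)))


Truth table over {m}:
m | φ
-----
F | F
T | F
Every row is false.

Yes, it is a contradiction.


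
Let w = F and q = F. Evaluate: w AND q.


Conjunction is true only when both operands are true.
Substitute: w=F, q=F.
F AND F evaluates to F.

F


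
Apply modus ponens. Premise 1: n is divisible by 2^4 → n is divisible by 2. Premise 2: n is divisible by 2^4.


Modus ponens: from (P → Q) and P, infer Q.
P = 'n is divisible by 2^4' is asserted, and P → Q holds, so Q follows.

n is divisible by 2.


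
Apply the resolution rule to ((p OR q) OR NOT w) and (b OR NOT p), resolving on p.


The clauses contain complementary literals p and NOTp.
Resolution eliminates this pair and disjoins the remaining literals (merging duplicates).

((NOT w OR q) OR b)


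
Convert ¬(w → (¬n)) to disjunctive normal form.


Step 1: Rewrite implication then negate: ¬(¬w ∨ (¬n)) = w ∧ ¬(¬n).
Step 2: Eliminate any double negations (¬¬X = X).

w ∧ n


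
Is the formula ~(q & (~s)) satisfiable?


Search for a satisfying assignment over {q, s}.
Try q=False, s=False: the formula evaluates to True.
A satisfying assignment exists.

Satisfiable.


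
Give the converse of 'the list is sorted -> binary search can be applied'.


The converse of (P → Q) is (Q → P). It is not in general equivalent to the original.
Here P = 'the list is sorted' and Q = 'binary search can be applied'.

If binary search can be applied, then the list is sorted.


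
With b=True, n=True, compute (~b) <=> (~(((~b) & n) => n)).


Substitute b=True, n=True:
~b = False
~b = False
(~b) & n = False & True = False
((~b) & n) => n = False => True = True
~(((~b) & n) => n) = False
(~b) <=> (~(((~b) & n) => n)) = False <=> False = True

True


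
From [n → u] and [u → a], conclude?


Hypothetical syllogism: from (P → Q) and (Q → R), infer (P → R).
Chain the two implications through the shared middle term 'u'.

n → a


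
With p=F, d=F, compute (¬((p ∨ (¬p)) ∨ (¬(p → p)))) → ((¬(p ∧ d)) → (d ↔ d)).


Substitute p=F, d=F:
… (earlier sub-steps elided)
p ∨ (¬p) = F ∨ T = T
p → p = F → F = T
¬(p → p) = F
(p ∨ (¬p)) ∨ (¬(p → p)) = T ∨ F = T
¬((p ∨ (¬p)) ∨ (¬(p → p))) = F
p ∧ d = F ∧ F = F
¬(p ∧ d) = T
d ↔ d = F ↔ F = T
(¬(p ∧ d)) → (d ↔ d) = T → T = T
(¬((p ∨ (¬p)) ∨ (¬(p → p)))) → ((¬(p ∧ d)) → (d ↔ d)) = F → T = T

T


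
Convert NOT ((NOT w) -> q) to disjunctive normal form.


Step 1: Rewrite implication then negate: ¬(¬(¬w) ∨ q) = (¬w) ∧ ¬q.

(NOT w) AND (NOT q)


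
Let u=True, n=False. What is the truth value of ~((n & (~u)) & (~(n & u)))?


Substitute u=True, n=False:
~u = False
n & (~u) = False & False = False
n & u = False & True = False
~(n & u) = True
(n & (~u)) & (~(n & u)) = False & True = False
~((n & (~u)) & (~(n & u))) = True

True


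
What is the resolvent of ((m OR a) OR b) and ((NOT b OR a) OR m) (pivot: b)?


The clauses contain complementary literals b and NOTb.
Resolution eliminates this pair and disjoins the remaining literals (merging duplicates).

(m OR a)


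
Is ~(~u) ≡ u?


Compare truth tables:
u | φ | ψ
---------
False | False | False
True | True | True
The columns φ and ψ agree on every row.

Yes, they are logically equivalent.


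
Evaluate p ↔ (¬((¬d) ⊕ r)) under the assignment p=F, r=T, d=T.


Substitute p=F, r=T, d=T:
¬d = F
(¬d) ⊕ r = F ⊕ T = T
¬((¬d) ⊕ r) = F
p ↔ (¬((¬d) ⊕ r)) = F ↔ F = T

T


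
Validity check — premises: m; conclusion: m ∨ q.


This matches the form of disjunction introduction: the conclusion follows in every model of the premises.

Valid.


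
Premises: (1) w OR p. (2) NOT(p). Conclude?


Disjunctive syllogism: from (P ∨ Q) and ¬P, infer Q.
One disjunct, 'p', is ruled out; the other must hold.

w


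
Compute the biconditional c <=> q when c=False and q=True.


Biconditional is true when both operands have the same truth value.
Substitute: c=False, q=True.
False <=> True evaluates to False.

False


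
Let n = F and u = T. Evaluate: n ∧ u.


Conjunction is true only when both operands are true.
Substitute: n=F, u=T.
F ∧ T evaluates to F.

F


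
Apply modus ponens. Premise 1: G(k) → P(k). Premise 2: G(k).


Modus ponens: from (P → Q) and P, infer Q.
P = 'G(k)' is asserted, and P → Q holds, so Q follows.

P(k).


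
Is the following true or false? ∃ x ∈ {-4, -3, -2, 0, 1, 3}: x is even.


Evaluate the predicate on each element: -4:T, -3:F, -2:T, 0:T, 1:F, 3:F.
Witness x = -4 satisfies the predicate.

T


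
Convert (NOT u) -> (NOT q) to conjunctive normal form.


Step 1: Rewrite (¬u) → (¬q) as ¬(¬u) ∨ (¬q).
Step 2: Eliminate any double negations (¬¬X = X).

u OR (NOT q)


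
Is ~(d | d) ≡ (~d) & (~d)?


Compare truth tables:
d | φ | ψ
---------
False | True | True
True | False | False
The columns φ and ψ agree on every row.

Yes, they are logically equivalent.


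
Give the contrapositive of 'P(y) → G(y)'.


The contrapositive of (P → Q) is (¬Q → ¬P); it is logically equivalent to the original.
Here P = 'P(y)' and Q = 'G(y)'.

If not (G(y)), then not (P(y)).


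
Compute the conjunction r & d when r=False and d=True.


Conjunction is true only when both operands are true.
Substitute: r=False, d=True.
False & True evaluates to False.

False


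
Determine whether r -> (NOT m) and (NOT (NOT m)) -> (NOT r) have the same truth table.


Compare truth tables:
m | r | φ | ψ
-------------
F | F | T | T
T | F | T | T
F | T | T | T
T | T | F | F
The columns φ and ψ agree on every row.

Yes, they are logically equivalent.


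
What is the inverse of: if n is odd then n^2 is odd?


The inverse of (P → Q) is (¬P → ¬Q). It is equivalent to the converse, not to the original.
Here P = 'n is odd' and Q = 'n^2 is odd'.

If not (n is odd), then not (n^2 is odd).


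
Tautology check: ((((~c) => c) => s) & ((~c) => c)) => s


Build the truth table over {c, s}:
c | s | φ
---------
False | False | True
True | False | True
False | True | True
True | True | True
Every row evaluates to true.

Yes, it is a tautology.


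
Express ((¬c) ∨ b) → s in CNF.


Step 1: Rewrite as ¬((¬c) ∨ b) ∨ s = (¬(¬c) ∧ ¬b) ∨ s.
Step 2: Distribute ∨ over ∧.
Step 3: Eliminate any double negations (¬¬X = X).

(c ∨ s) ∧ ((¬b) ∨ s)


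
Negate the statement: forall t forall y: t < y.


Negation flips each quantifier (∀↔∃) and negates the inner predicate.
¬(forall t forall y: φ) = exists t exists y: ¬φ.

exists t exists y: ~(t < y)


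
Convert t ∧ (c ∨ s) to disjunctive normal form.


Step 1: Distribute ∧ over ∨: t ∧ (c ∨ s) = (t ∧ c) ∨ (t ∧ s).

(t ∧ c) ∨ (t ∧ s)


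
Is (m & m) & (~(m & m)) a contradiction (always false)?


Truth table over {m}:
m | φ
-----
False | False
True | False
Every row is false.

Yes, it is a contradiction.


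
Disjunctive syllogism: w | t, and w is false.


Disjunctive syllogism: from (P ∨ Q) and ¬P, infer Q.
One disjunct, 'w', is ruled out; the other must hold.

t


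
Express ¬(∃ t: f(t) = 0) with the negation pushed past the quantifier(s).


¬(∀ x: φ) = ∃ x: ¬φ, and ¬(∃ x: φ) = ∀ x: ¬φ.
Apply to the existential statement.

∀ t: ¬(f(t) = 0)


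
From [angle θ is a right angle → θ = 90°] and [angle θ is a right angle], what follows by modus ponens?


Modus ponens: from (P → Q) and P, infer Q.
P = 'angle θ is a right angle' is asserted, and P → Q holds, so Q follows.

θ = 90°.


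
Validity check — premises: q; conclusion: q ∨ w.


This matches the form of disjunction introduction: the conclusion follows in every model of the premises.

Valid.


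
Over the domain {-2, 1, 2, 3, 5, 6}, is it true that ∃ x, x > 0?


Evaluate the predicate on each element: -2:F, 1:T, 2:T, 3:T, 5:T, 6:T.
Witness x = 1 satisfies the predicate.

T


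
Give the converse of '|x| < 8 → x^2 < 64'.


The converse of (P → Q) is (Q → P). It is not in general equivalent to the original.
Here P = '|x| < 8' and Q = 'x^2 < 64'.

If x^2 < 64, then |x| < 8.


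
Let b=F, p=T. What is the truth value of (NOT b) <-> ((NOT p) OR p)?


Substitute b=F, p=T:
NOT b = T
NOT p = F
(NOT p) OR p = F OR T = T
(NOT b) <-> ((NOT p) OR p) = T <-> T = T

T


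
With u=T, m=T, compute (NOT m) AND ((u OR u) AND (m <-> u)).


Substitute u=T, m=T:
NOT m = F
u OR u = T OR T = T
m <-> u = T <-> T = T
(u OR u) AND (m <-> u) = T AND T = T
(NOT m) AND ((u OR u) AND (m <-> u)) = F AND T = F

F


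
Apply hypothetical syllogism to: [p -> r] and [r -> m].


Hypothetical syllogism: from (P → Q) and (Q → R), infer (P → R).
Chain the two implications through the shared middle term 'r'.

p -> m


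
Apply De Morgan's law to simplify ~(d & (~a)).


De Morgan: the negation of a conjunction is the disjunction of the negations.
Distribute ~ across &, flipping it to |, and negate each literal.

(~d) | a


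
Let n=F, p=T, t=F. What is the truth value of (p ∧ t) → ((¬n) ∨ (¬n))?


Substitute n=F, p=T, t=F:
p ∧ t = T ∧ F = F
¬n = T
¬n = T
(¬n) ∨ (¬n) = T ∨ T = T
(p ∧ t) → ((¬n) ∨ (¬n)) = F → T = T

T


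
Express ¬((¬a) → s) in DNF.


Step 1: Rewrite implication then negate: ¬(¬(¬a) ∨ s) = (¬a) ∧ ¬s.

(¬a) ∧ (¬s)


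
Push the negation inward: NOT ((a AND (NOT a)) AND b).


De Morgan: the negation of a conjunction is the disjunction of the negations.
Distribute NOT across AND, flipping it to OR, and negate each literal.

((NOT a) OR a) OR (NOT b)


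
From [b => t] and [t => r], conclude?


Hypothetical syllogism: from (P → Q) and (Q → R), infer (P → R).
Chain the two implications through the shared middle term 't'.

b => r


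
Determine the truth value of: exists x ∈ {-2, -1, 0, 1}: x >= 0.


Evaluate the predicate on each element: -2:False, -1:False, 0:True, 1:True.
Witness x = 0 satisfies the predicate.

True


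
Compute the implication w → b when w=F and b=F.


Implication is false only when antecedent is true and consequent is false.
Substitute: w=F, b=F.
F → F evaluates to T.

T


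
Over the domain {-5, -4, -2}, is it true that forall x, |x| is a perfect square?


Evaluate the predicate on each element: -5:False, -4:True, -2:False.
Counterexample x = -5 fails the predicate.

False


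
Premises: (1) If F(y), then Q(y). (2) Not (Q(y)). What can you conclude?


Modus tollens: from (P → Q) and ¬Q, infer ¬P.
Q = 'Q(y)' is denied; since P → Q, P must also fail.

Not (F(y)).


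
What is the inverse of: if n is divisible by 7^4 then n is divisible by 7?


The inverse of (P → Q) is (¬P → ¬Q). It is equivalent to the converse, not to the original.
Here P = 'n is divisible by 7^4' and Q = 'n is divisible by 7'.

If not (n is divisible by 7^4), then not (n is divisible by 7).


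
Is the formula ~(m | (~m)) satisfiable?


Check all 2 assignments over {m}:
m | φ
-----
False | False
True | False
No assignment makes the formula true.

Unsatisfiable.


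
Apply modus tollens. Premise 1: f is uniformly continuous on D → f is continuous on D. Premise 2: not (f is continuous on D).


Modus tollens: from (P → Q) and ¬Q, infer ¬P.
Q = 'f is continuous on D' is denied; since P → Q, P must also fail.

Not (f is uniformly continuous on D).


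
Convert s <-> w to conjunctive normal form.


Step 1: Rewrite s ↔ w as (s → w) ∧ (w → s).
Step 2: Rewrite each implication as a disjunction.

((NOT s) OR w) AND ((NOT w) OR s)


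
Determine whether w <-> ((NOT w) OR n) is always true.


Build the truth table over {n, w}:
n | w | φ
---------
F | F | F
T | F | F
F | T | F
T | T | T
Counterexample at row 1: with n=F, w=F, the formula is F.

No, it is not a tautology.


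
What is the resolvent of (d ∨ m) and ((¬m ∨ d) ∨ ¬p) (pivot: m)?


The clauses contain complementary literals m and ¬m.
Resolution eliminates this pair and disjoins the remaining literals (merging duplicates).

(d ∨ ¬p)


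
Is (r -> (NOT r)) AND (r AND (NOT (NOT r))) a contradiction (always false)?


Truth table over {r}:
r | φ
-----
F | F
T | F
Every row is false.

Yes, it is a contradiction.


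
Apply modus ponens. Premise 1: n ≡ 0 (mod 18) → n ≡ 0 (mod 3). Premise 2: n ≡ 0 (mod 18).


Modus ponens: from (P → Q) and P, infer Q.
P = 'n ≡ 0 (mod 18)' is asserted, and P → Q holds, so Q follows.

n ≡ 0 (mod 3).


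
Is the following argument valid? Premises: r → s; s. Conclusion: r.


This is affirming the consequent (fallacy). There exist truth assignments where the premises are all true but the conclusion is false.

Invalid.


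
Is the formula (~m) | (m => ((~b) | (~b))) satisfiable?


Search for a satisfying assignment over {b, m}.
Try b=False, m=False: the formula evaluates to True.
A satisfying assignment exists.

Satisfiable.


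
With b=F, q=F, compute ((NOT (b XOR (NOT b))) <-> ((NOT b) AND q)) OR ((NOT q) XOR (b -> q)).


Substitute b=F, q=F:
NOT b = T
b XOR (NOT b) = F XOR T = T
NOT (b XOR (NOT b)) = F
NOT b = T
(NOT b) AND q = T AND F = F
(NOT (b XOR (NOT b))) <-> ((NOT b) AND q) = F <-> F = T
NOT q = T
b -> q = F -> F = T
(NOT q) XOR (b -> q) = T XOR T = F
((NOT (b XOR (NOT b))) <-> ((NOT b) AND q)) OR ((NOT q) XOR (b -> q)) = T OR F = T

T


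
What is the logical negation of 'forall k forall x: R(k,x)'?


Negation flips each quantifier (∀↔∃) and negates the inner predicate.
¬(forall k forall x: φ) = exists k exists x: ¬φ.

exists k exists x: ~(R(k,x))


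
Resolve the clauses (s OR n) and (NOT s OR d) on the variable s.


The clauses contain complementary literals s and NOTs.
Resolution eliminates this pair and disjoins the remaining literals (merging duplicates).

(n OR d)


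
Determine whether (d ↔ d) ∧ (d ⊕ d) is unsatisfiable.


Truth table over {d}:
d | φ
-----
F | F
T | F
Every row is false.

Yes, it is a contradiction.


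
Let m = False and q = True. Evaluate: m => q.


Implication is false only when antecedent is true and consequent is false.
Substitute: m=False, q=True.
False => True evaluates to True.

True


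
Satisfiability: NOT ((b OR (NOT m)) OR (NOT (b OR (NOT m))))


Check all 4 assignments over {b, m}:
b | m | φ
---------
F | F | F
T | F | F
F | T | F
T | T | F
No assignment makes the formula true.

Unsatisfiable.


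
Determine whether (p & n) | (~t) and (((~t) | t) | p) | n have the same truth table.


Compare truth tables:
n | p | t | φ | ψ
-----------------
False | False | False | True | True
True | False | False | True | True
False | True | False | True | True
True | True | False | True | True
False | False | True | False | True
True | False | True | False | True
False | True | True | False | True
True | True | True | True | True
They differ at row 5 (n=False, p=False, t=True): φ=False but ψ=True.

No, they are not logically equivalent.


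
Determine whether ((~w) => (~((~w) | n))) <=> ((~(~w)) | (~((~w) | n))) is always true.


Build the truth table over {n, w}:
n | w | φ
---------
False | False | True
True | False | True
False | True | True
True | True | True
Every row evaluates to true.

Yes, it is a tautology.


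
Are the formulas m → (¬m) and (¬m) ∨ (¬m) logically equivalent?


Compare truth tables:
m | φ | ψ
---------
F | T | T
T | F | F
The columns φ and ψ agree on every row.

Yes, they are logically equivalent.


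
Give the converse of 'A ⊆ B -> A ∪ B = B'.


The converse of (P → Q) is (Q → P). It is not in general equivalent to the original.
Here P = 'A ⊆ B' and Q = 'A ∪ B = B'.

If A ∪ B = B, then A ⊆ B.


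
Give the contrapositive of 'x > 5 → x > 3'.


The contrapositive of (P → Q) is (¬Q → ¬P); it is logically equivalent to the original.
Here P = 'x > 5' and Q = 'x > 3'.

If not (x > 3), then not (x > 5).


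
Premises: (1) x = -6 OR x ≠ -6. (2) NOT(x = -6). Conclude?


Disjunctive syllogism: from (P ∨ Q) and ¬P, infer Q.
One disjunct, 'x = -6', is ruled out; the other must hold.

x ≠ -6


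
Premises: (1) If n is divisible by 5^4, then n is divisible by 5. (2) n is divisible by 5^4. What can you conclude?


Modus ponens: from (P → Q) and P, infer Q.
P = 'n is divisible by 5^4' is asserted, and P → Q holds, so Q follows.

n is divisible by 5.


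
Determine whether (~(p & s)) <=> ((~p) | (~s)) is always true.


Build the truth table over {p, s}:
p | s | φ
---------
False | False | True
True | False | True
False | True | True
True | True | True
Every row evaluates to true.

Yes, it is a tautology.


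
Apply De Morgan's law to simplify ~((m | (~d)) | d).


De Morgan: the negation of a disjunction is the conjunction of the negations.
Distribute ~ across |, flipping it to &, and negate each literal.

((~m) & d) & (~d)


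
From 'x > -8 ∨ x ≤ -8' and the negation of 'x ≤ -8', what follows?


Disjunctive syllogism: from (P ∨ Q) and ¬P, infer Q.
One disjunct, 'x ≤ -8', is ruled out; the other must hold.

x > -8


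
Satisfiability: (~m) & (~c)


Search for a satisfying assignment over {c, m}.
Try c=False, m=False: the formula evaluates to True.
A satisfying assignment exists.

Satisfiable.


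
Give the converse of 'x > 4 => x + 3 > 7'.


The converse of (P → Q) is (Q → P). It is not in general equivalent to the original.
Here P = 'x > 4' and Q = 'x + 3 > 7'.

If x + 3 > 7, then x > 4.


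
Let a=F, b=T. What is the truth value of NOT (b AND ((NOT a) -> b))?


Substitute a=F, b=T:
NOT a = T
(NOT a) -> b = T -> T = T
b AND ((NOT a) -> b) = T AND T = T
NOT (b AND ((NOT a) -> b)) = F

F


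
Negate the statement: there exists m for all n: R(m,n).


Negation flips each quantifier (∀↔∃) and negates the inner predicate.
¬(there exists m for all n: φ) = for all m there exists n: ¬φ.

for all m there exists n: NOT(R(m,n))


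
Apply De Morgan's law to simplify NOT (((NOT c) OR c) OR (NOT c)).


De Morgan: the negation of a disjunction is the conjunction of the negations.
Distribute NOT across OR, flipping it to AND, and negate each literal.

(c AND (NOT c)) AND c


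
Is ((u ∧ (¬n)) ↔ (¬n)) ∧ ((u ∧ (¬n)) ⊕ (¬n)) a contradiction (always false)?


Truth table over {n, u}:
n | u | φ
---------
F | F | F
T | F | F
F | T | F
T | T | F
Every row is false.

Yes, it is a contradiction.
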